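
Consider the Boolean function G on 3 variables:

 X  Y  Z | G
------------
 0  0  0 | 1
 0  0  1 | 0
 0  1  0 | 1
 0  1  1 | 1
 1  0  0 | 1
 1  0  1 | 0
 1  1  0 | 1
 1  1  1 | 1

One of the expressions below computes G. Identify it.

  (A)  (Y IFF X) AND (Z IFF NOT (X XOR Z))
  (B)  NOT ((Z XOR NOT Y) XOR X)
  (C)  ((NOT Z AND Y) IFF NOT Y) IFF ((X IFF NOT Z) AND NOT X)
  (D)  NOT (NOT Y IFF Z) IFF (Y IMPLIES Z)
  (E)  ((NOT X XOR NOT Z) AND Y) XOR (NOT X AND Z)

D

(A) fails at (0,0,0): the formula yields 0, G is 1.
(B) fails at (0,0,0): the formula yields 0, G is 1.
(C) fails at (1,0,1): the formula yields 1, G is 0.
(E) fails at (0,0,0): the formula yields 0, G is 1.
Only (D) survives; checking it on all 8 rows confirms it matches G.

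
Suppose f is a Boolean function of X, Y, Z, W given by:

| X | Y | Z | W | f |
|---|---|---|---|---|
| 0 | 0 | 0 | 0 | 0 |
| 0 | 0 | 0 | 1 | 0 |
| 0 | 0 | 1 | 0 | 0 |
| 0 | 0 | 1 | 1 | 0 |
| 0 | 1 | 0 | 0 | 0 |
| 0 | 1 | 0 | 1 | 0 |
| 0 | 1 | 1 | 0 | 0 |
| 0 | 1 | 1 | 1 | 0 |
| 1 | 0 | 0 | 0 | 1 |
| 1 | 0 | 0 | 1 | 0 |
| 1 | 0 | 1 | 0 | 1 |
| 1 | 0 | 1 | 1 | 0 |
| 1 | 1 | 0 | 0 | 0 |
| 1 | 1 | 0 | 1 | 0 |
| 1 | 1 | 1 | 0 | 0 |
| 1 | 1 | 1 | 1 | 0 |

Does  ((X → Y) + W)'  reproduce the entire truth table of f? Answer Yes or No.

Yes

Check the formula against f row by row:
  X=0, Y=0, Z=0, W=0: formula gives 0, f = 0 ✓
  X=0, Y=0, Z=0, W=1: formula gives 0, f = 0 ✓
  X=0, Y=0, Z=1, W=0: formula gives 0, f = 0 ✓
  X=0, Y=0, Z=1, W=1: formula gives 0, f = 0 ✓
  … (the remaining 12 rows also agree.)
Every row agrees, so the formula is equivalent.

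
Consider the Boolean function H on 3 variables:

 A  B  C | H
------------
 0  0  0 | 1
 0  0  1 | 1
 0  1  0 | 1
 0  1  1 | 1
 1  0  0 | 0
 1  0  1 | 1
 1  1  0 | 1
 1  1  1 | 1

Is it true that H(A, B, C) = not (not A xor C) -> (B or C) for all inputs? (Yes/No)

Check the formula against H row by row:
  A=0, B=0, C=0: formula gives 1, H = 1 ✓
  A=0, B=0, C=1: formula gives 1, H = 1 ✓
  A=0, B=1, C=0: formula gives 1, H = 1 ✓
  A=0, B=1, C=1: formula gives 1, H = 1 ✓
  A=1, B=0, C=0: formula gives 0, H = 0 ✓
  …and likewise for the remaining 3 rows.
Every row agrees, so the formula is equivalent.

Yes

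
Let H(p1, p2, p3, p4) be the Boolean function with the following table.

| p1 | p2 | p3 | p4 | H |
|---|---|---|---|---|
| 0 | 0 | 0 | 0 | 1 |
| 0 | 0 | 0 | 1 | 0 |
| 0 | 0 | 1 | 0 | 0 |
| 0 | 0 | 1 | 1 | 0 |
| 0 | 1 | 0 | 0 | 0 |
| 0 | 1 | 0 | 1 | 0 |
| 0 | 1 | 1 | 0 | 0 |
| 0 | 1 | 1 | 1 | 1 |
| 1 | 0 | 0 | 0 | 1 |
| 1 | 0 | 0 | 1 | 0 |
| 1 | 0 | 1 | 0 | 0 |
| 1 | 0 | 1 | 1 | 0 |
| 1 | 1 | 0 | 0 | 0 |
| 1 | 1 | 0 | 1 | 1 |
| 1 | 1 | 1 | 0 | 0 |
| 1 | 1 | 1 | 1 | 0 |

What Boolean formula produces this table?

H=1 on 4 inputs: (0,0,0,0), (0,1,1,1), (1,0,0,0), (1,1,0,1). Reading each as a conjunction of literals (¬p1·¬p2·¬p3·¬p4, ¬p1·p2·p3·p4, p1·¬p2·¬p3·¬p4, p1·p2·¬p3·p4) and taking the OR gives the canonical DNF.

H(p1, p2, p3, p4) = (((((not p1 and not p2) and not p3) and not p4) or (((not p1 and p2) and p3) and p4)) or (((p1 and not p2) and not p3) and not p4)) or (((p1 and p2) and not p3) and p4)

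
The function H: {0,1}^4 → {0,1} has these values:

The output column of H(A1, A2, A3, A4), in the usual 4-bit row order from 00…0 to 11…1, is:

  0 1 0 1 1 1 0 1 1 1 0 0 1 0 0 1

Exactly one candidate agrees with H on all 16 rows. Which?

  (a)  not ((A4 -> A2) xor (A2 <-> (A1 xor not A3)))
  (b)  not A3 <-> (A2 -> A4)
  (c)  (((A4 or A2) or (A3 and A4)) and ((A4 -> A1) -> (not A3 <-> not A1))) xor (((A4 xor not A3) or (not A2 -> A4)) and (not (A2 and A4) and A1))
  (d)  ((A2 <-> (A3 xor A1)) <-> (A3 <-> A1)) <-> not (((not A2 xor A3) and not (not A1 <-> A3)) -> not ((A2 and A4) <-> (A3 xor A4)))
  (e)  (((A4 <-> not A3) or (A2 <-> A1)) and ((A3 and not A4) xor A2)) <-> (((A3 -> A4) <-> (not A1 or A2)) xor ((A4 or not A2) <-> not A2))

(a) disagrees with H on (0,0,1,0) (formula → 1, table → 0); rule it out.
(b) disagrees with H on (0,0,0,0) (formula → 1, table → 0); rule it out.
(d) disagrees with H on (0,0,0,0) (formula → 1, table → 0); rule it out.
(e) disagrees with H on (0,0,0,0) (formula → 1, table → 0); rule it out.
Only (c) survives; checking it on all 16 rows confirms it matches H.

c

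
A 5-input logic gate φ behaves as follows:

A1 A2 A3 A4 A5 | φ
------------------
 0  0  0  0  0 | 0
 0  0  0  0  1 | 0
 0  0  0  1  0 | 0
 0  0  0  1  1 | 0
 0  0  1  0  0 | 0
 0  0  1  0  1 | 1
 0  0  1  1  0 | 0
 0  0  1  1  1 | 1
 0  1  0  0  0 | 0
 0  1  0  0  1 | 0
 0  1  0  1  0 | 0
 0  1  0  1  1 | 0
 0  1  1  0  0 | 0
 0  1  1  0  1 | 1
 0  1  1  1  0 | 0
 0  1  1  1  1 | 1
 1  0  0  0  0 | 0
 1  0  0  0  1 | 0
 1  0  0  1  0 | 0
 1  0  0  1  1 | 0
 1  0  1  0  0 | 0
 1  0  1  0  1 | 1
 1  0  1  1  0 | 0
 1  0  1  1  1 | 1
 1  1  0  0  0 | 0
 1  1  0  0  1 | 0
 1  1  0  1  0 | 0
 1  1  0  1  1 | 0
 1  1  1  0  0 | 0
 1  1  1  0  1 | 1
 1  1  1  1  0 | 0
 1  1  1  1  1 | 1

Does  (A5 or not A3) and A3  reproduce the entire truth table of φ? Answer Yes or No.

Evaluate (A5 or not A3) and A3 on each row and compare to φ:
  A1=0, A2=0, A3=0, A4=0, A5=0: formula gives 0, φ = 0 ✓
  A1=0, A2=0, A3=0, A4=0, A5=1: formula gives 0, φ = 0 ✓
  A1=0, A2=0, A3=0, A4=1, A5=0: formula gives 0, φ = 0 ✓
  A1=0, A2=0, A3=0, A4=1, A5=1: formula gives 0, φ = 0 ✓
  … (the remaining 28 rows also agree.)
No disagreement on any input; they are logically equivalent.

Yes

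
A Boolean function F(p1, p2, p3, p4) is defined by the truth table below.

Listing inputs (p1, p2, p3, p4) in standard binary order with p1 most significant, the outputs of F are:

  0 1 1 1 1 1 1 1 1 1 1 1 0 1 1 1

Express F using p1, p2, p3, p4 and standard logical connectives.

F(p1, p2, p3, p4) = NOT ((((NOT p1 AND NOT p2) AND NOT p3) AND NOT p4) OR (((p1 AND p2) AND NOT p3) AND NOT p4))

The 0-rows are (0,0,0,0), (1,1,0,0). Take each as a conjunction (¬p1·¬p2·¬p3·¬p4, p1·p2·¬p3·¬p4), form their disjunction, and complement — that gives a formula that is 1 everywhere F is.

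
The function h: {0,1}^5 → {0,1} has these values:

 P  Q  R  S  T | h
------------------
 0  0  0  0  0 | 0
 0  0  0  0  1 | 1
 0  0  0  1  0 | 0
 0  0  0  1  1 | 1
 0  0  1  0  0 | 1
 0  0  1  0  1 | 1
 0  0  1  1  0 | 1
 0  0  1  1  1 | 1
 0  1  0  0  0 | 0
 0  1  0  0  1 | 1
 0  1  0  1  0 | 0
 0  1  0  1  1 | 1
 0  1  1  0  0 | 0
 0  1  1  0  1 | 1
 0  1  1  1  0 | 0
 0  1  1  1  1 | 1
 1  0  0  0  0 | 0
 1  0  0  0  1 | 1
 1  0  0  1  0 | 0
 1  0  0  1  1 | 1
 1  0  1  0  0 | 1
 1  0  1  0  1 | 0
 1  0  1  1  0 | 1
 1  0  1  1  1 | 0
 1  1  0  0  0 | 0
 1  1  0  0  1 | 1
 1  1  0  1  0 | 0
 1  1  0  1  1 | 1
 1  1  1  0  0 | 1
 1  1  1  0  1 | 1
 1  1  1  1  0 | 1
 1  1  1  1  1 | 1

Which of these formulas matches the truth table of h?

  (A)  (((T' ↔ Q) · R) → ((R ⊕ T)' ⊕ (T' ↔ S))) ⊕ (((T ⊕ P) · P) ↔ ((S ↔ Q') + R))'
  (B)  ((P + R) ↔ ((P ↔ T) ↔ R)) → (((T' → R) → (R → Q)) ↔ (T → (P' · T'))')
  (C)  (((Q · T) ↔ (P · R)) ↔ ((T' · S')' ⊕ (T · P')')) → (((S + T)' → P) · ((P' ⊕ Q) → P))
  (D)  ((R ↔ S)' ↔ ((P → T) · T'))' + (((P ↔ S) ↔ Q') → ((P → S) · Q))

B

(A) disagrees with h on (0,0,0,0,0) (formula → 1, table → 0); rule it out.
(C) disagrees with h on (0,0,0,0,1) (formula → 0, table → 1); rule it out.
(D) disagrees with h on (0,0,0,0,0) (formula → 1, table → 0); rule it out.
Only (B) survives; checking it on all 32 rows confirms it matches h.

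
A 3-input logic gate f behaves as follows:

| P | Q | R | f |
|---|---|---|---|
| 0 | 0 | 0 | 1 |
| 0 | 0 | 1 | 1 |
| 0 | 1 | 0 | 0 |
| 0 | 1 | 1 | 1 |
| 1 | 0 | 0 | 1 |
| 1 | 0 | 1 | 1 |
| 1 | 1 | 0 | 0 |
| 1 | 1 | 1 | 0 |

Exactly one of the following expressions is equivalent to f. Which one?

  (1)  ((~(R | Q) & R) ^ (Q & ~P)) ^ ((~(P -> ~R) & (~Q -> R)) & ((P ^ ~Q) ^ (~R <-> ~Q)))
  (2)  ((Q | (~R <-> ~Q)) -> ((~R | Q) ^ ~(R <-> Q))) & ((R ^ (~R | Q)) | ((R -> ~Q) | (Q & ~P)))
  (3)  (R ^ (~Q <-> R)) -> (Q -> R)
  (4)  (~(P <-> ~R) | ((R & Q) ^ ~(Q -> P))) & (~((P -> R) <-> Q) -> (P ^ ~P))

(1) disagrees with f on (0,0,0) (formula → 0, table → 1); rule it out.
(3) disagrees with f on (1,1,1) (formula → 1, table → 0); rule it out.
(4) disagrees with f on (0,0,1) (formula → 0, table → 1); rule it out.
That leaves (2). Evaluating it on every row reproduces the table of f exactly.

2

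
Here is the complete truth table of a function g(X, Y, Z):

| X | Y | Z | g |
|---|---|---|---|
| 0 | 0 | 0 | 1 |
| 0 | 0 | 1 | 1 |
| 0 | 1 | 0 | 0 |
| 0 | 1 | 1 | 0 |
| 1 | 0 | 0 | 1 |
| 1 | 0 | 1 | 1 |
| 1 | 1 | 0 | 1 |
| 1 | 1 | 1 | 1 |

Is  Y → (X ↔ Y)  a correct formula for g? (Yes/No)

Yes

Test each input against both g and the formula:
  X=0, Y=0, Z=0: formula gives 1, g = 1 ✓
  X=0, Y=0, Z=1: formula gives 1, g = 1 ✓
  X=0, Y=1, Z=0: formula gives 0, g = 0 ✓
  X=0, Y=1, Z=1: formula gives 0, g = 0 ✓
  X=1, Y=0, Z=0: formula gives 1, g = 1 ✓
  … (the remaining 3 rows also agree.)
Every row agrees, so the formula is equivalent.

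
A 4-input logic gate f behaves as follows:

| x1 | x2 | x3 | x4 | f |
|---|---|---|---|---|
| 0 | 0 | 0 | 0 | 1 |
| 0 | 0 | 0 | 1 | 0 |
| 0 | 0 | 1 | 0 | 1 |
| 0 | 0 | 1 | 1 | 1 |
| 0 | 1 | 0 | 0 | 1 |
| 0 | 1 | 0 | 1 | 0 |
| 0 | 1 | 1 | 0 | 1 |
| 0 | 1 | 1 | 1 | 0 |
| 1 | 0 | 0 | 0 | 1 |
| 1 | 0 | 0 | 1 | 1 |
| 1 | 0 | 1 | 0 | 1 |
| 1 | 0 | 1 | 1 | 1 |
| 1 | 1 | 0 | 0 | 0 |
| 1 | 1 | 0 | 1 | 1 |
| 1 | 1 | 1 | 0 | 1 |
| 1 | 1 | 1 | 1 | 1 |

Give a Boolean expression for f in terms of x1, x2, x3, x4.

The 0-rows are (0,0,0,1), (0,1,0,1), (0,1,1,1), (1,1,0,0). Take each as a conjunction (¬x1·¬x2·¬x3·x4, ¬x1·x2·¬x3·x4, ¬x1·x2·x3·x4, x1·x2·¬x3·¬x4), form their disjunction, and complement — that gives a formula that is 1 everywhere f is.

f(x1, x2, x3, x4) = ~((((((~x1 & ~x2) & ~x3) & x4) | (((~x1 & x2) & ~x3) & x4)) | (((~x1 & x2) & x3) & x4)) | (((x1 & x2) & ~x3) & ~x4))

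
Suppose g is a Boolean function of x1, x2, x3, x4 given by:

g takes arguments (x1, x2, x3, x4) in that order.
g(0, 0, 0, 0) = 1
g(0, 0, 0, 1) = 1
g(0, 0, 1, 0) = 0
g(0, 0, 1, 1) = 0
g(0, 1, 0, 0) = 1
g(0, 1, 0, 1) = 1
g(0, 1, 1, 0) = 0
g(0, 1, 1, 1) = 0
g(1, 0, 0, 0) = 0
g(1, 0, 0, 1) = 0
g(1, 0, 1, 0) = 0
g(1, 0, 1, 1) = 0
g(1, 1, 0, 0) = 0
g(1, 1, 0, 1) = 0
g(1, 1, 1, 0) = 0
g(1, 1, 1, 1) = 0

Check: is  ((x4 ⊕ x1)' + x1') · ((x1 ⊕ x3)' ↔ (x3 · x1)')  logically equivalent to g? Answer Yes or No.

Yes

Test each input against both g and the formula:
  x1=0, x2=0, x3=0, x4=0: formula gives 1, g = 1 ✓
  x1=0, x2=0, x3=0, x4=1: formula gives 1, g = 1 ✓
  x1=0, x2=0, x3=1, x4=0: formula gives 0, g = 0 ✓
  x1=0, x2=0, x3=1, x4=1: formula gives 0, g = 0 ✓
  … (the remaining 12 rows also agree.)
Every row agrees, so the formula is equivalent.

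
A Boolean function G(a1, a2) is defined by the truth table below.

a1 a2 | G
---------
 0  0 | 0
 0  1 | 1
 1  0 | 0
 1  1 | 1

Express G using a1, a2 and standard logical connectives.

The output simply equals a2.

G(a1, a2) = a2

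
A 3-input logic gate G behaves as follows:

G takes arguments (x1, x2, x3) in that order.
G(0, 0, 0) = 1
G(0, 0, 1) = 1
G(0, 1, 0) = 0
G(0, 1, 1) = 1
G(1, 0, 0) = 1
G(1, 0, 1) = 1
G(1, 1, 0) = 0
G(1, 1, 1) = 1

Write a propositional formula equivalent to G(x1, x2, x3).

There are just 2 zero rows: (0,1,0), (1,1,0). Their minterms are ¬x1·x2·¬x3, x1·x2·¬x3; the OR of those covers precisely the 0-outputs, and negating it yields G.

G(x1, x2, x3) = not (((not x1 and x2) and not x3) or ((x1 and x2) and not x3))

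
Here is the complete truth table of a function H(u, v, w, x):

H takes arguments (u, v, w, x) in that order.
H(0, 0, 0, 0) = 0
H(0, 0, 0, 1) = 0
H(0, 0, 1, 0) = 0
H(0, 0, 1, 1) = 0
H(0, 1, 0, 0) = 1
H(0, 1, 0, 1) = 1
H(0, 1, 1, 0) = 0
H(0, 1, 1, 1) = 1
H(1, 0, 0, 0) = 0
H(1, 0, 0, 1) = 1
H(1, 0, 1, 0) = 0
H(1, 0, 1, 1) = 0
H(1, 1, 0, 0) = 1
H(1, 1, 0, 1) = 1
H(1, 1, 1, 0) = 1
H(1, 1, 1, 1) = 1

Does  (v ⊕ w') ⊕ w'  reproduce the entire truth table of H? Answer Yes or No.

Check the formula against H row by row:
  u=0, v=0, w=0, x=0: formula gives 0, H = 0 ✓
  u=0, v=0, w=0, x=1: formula gives 0, H = 0 ✓
  u=0, v=0, w=1, x=0: formula gives 0, H = 0 ✓
  u=0, v=0, w=1, x=1: formula gives 0, H = 0 ✓
  …
  u=0, v=1, w=1, x=0: formula gives 1, but H = 0 ✗
Since they disagree at (0,1,1,0), the expression is not a correct formula for H.

No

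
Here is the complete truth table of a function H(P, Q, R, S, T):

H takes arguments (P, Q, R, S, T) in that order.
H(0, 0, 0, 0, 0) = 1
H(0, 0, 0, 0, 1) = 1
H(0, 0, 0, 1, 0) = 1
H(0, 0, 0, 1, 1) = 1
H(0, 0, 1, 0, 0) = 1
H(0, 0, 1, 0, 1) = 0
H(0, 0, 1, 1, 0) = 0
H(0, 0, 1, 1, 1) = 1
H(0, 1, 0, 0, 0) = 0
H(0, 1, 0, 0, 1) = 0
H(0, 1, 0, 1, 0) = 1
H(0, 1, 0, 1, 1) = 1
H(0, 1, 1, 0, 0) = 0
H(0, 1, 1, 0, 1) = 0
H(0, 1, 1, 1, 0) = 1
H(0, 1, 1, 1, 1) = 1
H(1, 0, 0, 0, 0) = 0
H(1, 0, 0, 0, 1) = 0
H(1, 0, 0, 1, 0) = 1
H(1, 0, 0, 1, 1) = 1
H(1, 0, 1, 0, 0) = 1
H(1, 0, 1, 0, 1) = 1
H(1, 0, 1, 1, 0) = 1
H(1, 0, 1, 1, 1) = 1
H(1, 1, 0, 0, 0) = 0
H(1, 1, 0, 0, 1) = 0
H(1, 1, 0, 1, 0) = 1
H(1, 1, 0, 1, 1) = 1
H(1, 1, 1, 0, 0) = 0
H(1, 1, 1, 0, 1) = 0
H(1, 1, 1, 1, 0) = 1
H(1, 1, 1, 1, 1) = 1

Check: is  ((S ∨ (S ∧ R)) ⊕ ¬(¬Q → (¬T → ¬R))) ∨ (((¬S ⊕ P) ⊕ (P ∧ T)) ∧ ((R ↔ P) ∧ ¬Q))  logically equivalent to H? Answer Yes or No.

Yes

Test each input against both H and the formula:
  P=0, Q=0, R=0, S=0, T=0: formula gives 1, H = 1 ✓
  P=0, Q=0, R=0, S=0, T=1: formula gives 1, H = 1 ✓
  P=0, Q=0, R=0, S=1, T=0: formula gives 1, H = 1 ✓
  P=0, Q=0, R=0, S=1, T=1: formula gives 1, H = 1 ✓
  …and likewise for the remaining 28 rows.
Every row agrees, so the formula is equivalent.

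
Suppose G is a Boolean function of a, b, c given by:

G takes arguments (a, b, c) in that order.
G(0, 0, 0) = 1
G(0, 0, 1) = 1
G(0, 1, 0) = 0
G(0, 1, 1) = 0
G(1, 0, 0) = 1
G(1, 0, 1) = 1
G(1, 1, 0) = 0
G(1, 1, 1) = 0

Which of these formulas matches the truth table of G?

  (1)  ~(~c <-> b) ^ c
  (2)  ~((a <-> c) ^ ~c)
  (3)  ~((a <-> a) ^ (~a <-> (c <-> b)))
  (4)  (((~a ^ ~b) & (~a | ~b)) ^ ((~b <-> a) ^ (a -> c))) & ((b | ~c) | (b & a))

1

(2) disagrees with G on (0,1,0) (formula → 1, table → 0); rule it out.
(3) disagrees with G on (0,0,1) (formula → 0, table → 1); rule it out.
(4) disagrees with G on (0,0,1) (formula → 0, table → 1); rule it out.
(1) is the remaining candidate, and it agrees with G on all 8 inputs.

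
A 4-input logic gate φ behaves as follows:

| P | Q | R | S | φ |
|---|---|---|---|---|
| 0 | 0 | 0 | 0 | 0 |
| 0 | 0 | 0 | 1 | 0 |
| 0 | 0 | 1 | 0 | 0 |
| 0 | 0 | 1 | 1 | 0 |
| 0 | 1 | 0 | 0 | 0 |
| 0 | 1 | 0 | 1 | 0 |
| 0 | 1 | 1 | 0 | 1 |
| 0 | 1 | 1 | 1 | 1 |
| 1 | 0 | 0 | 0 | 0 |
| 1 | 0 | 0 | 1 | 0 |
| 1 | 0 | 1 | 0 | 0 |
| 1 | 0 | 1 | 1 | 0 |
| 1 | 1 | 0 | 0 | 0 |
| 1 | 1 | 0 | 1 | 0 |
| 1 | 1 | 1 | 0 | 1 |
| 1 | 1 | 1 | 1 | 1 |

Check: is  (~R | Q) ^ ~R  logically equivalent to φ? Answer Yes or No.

Yes

Test each input against both φ and the formula:
  P=0, Q=0, R=0, S=0: formula gives 0, φ = 0 ✓
  P=0, Q=0, R=0, S=1: formula gives 0, φ = 0 ✓
  P=0, Q=0, R=1, S=0: formula gives 0, φ = 0 ✓
  P=0, Q=0, R=1, S=1: formula gives 0, φ = 0 ✓
  …and likewise for the remaining 12 rows.
No disagreement on any input; they are logically equivalent.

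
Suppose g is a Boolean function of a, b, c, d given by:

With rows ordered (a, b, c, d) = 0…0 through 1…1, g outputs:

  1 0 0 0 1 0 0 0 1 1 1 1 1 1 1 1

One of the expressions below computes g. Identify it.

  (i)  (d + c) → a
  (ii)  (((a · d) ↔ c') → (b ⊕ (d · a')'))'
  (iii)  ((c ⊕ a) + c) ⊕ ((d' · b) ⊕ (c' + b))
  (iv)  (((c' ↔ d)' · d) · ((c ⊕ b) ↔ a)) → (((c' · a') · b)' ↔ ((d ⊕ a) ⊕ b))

i

(ii) disagrees with g on (0,0,0,0) (formula → 0, table → 1); rule it out.
(iii) disagrees with g on (0,0,0,1) (formula → 1, table → 0); rule it out.
(iv) disagrees with g on (0,0,0,1) (formula → 1, table → 0); rule it out.
Only (i) survives; checking it on all 16 rows confirms it matches g.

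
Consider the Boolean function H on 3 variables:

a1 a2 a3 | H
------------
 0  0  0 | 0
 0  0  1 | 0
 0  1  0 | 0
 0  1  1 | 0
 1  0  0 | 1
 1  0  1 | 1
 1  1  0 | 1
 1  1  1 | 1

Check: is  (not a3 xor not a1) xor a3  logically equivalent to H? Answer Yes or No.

Yes

Test each input against both H and the formula:
  a1=0, a2=0, a3=0: formula gives 0, H = 0 ✓
  a1=0, a2=0, a3=1: formula gives 0, H = 0 ✓
  a1=0, a2=1, a3=0: formula gives 0, H = 0 ✓
  a1=0, a2=1, a3=1: formula gives 0, H = 0 ✓
  a1=1, a2=0, a3=0: formula gives 1, H = 1 ✓
  …and likewise for the remaining 3 rows.
All 8 rows match — the expression computes H exactly.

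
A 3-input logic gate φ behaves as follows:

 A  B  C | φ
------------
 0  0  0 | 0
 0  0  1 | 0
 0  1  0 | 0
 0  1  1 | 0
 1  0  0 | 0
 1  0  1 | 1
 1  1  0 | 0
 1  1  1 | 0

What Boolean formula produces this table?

φ is 1 on exactly one input, (1,0,1), whose minterm is A·¬B·C. So φ is just that conjunction.

φ(A, B, C) = (A AND NOT B) AND C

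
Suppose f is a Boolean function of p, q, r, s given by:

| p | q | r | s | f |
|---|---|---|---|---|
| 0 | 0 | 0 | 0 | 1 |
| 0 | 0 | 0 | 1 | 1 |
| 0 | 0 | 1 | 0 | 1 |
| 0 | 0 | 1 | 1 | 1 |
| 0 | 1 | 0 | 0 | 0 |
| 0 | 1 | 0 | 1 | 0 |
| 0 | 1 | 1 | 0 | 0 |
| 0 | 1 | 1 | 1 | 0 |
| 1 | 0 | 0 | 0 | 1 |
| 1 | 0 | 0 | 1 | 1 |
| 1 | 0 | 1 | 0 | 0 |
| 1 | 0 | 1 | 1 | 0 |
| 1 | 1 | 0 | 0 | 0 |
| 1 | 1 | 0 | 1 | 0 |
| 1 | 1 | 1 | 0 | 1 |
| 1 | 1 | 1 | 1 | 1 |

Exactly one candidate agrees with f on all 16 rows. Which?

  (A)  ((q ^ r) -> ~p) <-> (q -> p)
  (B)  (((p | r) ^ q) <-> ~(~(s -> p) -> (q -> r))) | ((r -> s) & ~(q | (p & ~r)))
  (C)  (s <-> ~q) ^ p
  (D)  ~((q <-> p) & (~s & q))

(B): at (0,0,1,0) it gives 0, but f = 1 — eliminated.
(C): at (0,0,0,0) it gives 0, but f = 1 — eliminated.
(D): at (0,1,0,0) it gives 1, but f = 0 — eliminated.
(A) is the remaining candidate, and it agrees with f on all 16 inputs.

A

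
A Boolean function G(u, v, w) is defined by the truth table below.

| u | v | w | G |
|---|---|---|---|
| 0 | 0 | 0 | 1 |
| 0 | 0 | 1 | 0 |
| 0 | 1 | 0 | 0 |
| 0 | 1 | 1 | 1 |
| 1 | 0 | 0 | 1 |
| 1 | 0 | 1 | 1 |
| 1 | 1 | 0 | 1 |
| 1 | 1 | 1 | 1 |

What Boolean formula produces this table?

G(u, v, w) = (((u' · v') · w) + ((u' · v) · w'))'

The 0-rows are (0,0,1), (0,1,0). Take each as a conjunction (¬u·¬v·w, ¬u·v·¬w), form their disjunction, and complement — that gives a formula that is 1 everywhere G is.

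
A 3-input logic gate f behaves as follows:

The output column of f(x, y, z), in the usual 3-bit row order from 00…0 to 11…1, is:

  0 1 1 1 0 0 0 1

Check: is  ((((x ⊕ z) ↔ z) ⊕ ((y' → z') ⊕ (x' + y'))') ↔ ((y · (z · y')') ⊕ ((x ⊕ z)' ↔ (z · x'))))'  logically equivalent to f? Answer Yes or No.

Evaluate ((((x ⊕ z) ↔ z) ⊕ ((y' → z') ⊕ (x' + y'))') ↔ ((y · (z · y')') ⊕ ((x ⊕ z)' ↔ (z · x'))))' on each row and compare to f:
  x=0, y=0, z=0: formula gives 0, f = 0 ✓
  x=0, y=0, z=1: formula gives 1, f = 1 ✓
  x=0, y=1, z=0: formula gives 1, f = 1 ✓
  x=0, y=1, z=1: formula gives 1, f = 1 ✓
  x=1, y=0, z=0: formula gives 0, f = 0 ✓
  …and likewise for the remaining 3 rows.
All 8 rows match — the expression computes f exactly.

Yes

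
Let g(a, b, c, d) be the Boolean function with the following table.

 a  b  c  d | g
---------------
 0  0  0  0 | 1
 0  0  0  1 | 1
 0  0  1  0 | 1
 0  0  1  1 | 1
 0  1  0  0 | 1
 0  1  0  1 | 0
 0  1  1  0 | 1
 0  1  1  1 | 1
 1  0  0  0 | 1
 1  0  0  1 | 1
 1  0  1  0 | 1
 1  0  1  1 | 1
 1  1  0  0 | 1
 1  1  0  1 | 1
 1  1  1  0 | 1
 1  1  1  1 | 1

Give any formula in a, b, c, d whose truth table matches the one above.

Only row (0,1,0,1) gives 0. So g is 1 everywhere except there — the complement of the minterm ¬a·b·¬c·d.

g(a, b, c, d) = ¬(((¬a ∧ b) ∧ ¬c) ∧ d)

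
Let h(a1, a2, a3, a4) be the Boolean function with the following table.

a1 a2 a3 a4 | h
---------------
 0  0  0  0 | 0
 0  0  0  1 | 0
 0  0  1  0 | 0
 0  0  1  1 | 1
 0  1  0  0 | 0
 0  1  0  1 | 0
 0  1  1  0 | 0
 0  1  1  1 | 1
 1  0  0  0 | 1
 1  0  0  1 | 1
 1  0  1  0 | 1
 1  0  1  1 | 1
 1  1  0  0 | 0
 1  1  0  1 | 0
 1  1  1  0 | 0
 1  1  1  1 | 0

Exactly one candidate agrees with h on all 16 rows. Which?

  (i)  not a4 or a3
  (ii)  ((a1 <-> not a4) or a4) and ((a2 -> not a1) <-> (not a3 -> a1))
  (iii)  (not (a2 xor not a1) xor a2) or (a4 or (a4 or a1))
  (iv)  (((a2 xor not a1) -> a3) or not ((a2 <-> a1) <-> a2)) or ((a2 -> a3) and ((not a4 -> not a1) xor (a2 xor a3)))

(i): at (0,0,0,0) it gives 1, but h = 0 — eliminated.
(iii): at (0,0,0,1) it gives 1, but h = 0 — eliminated.
(iv): at (0,0,0,0) it gives 1, but h = 0 — eliminated.
(ii) is the remaining candidate, and it agrees with h on all 16 inputs.

ii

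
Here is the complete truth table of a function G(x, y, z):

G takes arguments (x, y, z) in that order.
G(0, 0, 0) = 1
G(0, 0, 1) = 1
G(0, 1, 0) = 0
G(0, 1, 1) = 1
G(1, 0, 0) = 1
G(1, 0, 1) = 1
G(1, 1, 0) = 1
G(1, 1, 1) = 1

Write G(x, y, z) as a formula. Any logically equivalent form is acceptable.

Only row (0,1,0) gives 0. So G is 1 everywhere except there — the complement of the minterm ¬x·y·¬z.

G(x, y, z) = NOT ((NOT x AND y) AND NOT z)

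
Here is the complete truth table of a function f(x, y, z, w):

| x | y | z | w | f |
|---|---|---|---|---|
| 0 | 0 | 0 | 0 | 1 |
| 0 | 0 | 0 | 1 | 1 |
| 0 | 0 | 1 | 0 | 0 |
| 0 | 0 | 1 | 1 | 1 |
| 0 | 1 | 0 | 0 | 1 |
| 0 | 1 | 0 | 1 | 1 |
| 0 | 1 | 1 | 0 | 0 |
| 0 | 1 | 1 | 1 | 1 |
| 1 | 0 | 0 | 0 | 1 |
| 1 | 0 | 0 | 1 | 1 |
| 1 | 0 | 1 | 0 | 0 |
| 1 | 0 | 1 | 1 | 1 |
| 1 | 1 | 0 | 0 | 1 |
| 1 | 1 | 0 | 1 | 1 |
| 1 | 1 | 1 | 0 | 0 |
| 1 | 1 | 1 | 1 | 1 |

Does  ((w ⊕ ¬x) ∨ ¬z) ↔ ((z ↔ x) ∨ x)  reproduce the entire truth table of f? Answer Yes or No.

Check the formula against f row by row:
  x=0, y=0, z=0, w=0: formula gives 1, f = 1 ✓
  x=0, y=0, z=0, w=1: formula gives 1, f = 1 ✓
  x=0, y=0, z=1, w=0: formula gives 0, f = 0 ✓
  x=0, y=0, z=1, w=1: formula gives 1, f = 1 ✓
  … (the remaining 12 rows also agree.)
Every row agrees, so the formula is equivalent.

Yes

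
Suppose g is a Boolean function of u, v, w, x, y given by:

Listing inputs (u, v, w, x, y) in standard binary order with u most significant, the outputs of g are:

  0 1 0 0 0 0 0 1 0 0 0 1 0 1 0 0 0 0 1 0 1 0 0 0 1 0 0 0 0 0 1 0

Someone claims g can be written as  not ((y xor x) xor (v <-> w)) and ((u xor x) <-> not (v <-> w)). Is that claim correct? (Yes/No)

Test each input against both g and the formula:
  u=0, v=0, w=0, x=0, y=0: formula gives 0, g = 0 ✓
  u=0, v=0, w=0, x=0, y=1: formula gives 1, g = 1 ✓
  u=0, v=0, w=0, x=1, y=0: formula gives 0, g = 0 ✓
  u=0, v=0, w=0, x=1, y=1: formula gives 0, g = 0 ✓
  … (the remaining 28 rows also agree.)
All 32 rows match — the expression computes g exactly.

Yes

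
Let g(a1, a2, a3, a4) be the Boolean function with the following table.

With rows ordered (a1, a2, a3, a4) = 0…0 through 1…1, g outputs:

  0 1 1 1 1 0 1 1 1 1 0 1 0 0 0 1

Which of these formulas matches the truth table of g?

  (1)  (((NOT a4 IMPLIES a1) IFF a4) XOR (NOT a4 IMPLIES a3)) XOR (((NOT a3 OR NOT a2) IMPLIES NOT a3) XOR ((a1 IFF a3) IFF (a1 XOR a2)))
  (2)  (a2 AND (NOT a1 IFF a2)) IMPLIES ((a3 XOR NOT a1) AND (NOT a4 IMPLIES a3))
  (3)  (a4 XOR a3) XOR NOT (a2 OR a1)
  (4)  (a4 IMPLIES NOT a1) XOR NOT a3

1

(2) fails at (0,0,0,0): the formula yields 1, g is 0.
(3) fails at (0,0,0,0): the formula yields 1, g is 0.
(4) fails at (0,0,0,1): the formula yields 0, g is 1.
Only (1) survives; checking it on all 16 rows confirms it matches g.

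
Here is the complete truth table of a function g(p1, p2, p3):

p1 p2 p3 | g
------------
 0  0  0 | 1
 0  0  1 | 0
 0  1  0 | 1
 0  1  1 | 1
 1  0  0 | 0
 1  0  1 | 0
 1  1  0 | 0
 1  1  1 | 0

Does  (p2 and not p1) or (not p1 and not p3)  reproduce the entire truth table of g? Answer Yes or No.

Yes

Check the formula against g row by row:
  p1=0, p2=0, p3=0: formula gives 1, g = 1 ✓
  p1=0, p2=0, p3=1: formula gives 0, g = 0 ✓
  p1=0, p2=1, p3=0: formula gives 1, g = 1 ✓
  p1=0, p2=1, p3=1: formula gives 1, g = 1 ✓
  p1=1, p2=0, p3=0: formula gives 0, g = 0 ✓
  … (the remaining 3 rows also agree.)
Every row agrees, so the formula is equivalent.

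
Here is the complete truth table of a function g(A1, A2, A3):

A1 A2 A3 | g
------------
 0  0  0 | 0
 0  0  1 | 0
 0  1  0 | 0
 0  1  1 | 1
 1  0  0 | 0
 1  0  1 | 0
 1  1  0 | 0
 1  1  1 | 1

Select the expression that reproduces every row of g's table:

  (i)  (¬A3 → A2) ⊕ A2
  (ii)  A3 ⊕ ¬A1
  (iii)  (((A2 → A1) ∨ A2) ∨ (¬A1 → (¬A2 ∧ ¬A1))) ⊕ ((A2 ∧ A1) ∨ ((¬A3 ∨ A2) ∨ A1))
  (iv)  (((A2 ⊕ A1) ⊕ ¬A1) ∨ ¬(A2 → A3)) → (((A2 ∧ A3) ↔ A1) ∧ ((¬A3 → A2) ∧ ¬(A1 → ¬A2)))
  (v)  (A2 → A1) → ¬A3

(i) disagrees with g on (0,0,1) (formula → 1, table → 0); rule it out.
(ii) disagrees with g on (0,0,0) (formula → 1, table → 0); rule it out.
(iii) disagrees with g on (0,0,1) (formula → 1, table → 0); rule it out.
(v) disagrees with g on (0,0,0) (formula → 1, table → 0); rule it out.
Only (iv) survives; checking it on all 8 rows confirms it matches g.

iv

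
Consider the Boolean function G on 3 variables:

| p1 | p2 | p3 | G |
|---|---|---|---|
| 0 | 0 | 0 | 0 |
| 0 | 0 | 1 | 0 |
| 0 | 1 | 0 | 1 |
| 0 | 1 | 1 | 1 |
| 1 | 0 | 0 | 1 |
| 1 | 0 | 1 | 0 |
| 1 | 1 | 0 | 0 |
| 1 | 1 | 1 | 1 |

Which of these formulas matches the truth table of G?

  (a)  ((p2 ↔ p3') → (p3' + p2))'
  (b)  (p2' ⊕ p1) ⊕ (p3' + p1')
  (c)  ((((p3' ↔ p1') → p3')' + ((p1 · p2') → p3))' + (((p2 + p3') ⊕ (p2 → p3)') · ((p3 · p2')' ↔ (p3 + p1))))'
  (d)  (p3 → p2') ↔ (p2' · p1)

b

(a): at (0,0,1) it gives 1, but G = 0 — eliminated.
(c): at (0,0,0) it gives 1, but G = 0 — eliminated.
(d): at (0,1,0) it gives 0, but G = 1 — eliminated.
That leaves (b). Evaluating it on every row reproduces the table of G exactly.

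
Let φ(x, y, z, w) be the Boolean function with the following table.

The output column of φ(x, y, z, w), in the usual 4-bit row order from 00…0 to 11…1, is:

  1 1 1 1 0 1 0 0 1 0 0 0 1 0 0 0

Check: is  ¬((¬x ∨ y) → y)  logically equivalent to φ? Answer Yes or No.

Evaluate ¬((¬x ∨ y) → y) on each row and compare to φ:
  x=0, y=0, z=0, w=0: formula gives 1, φ = 1 ✓
  x=0, y=0, z=0, w=1: formula gives 1, φ = 1 ✓
  x=0, y=0, z=1, w=0: formula gives 1, φ = 1 ✓
  x=0, y=0, z=1, w=1: formula gives 1, φ = 1 ✓
  …
  x=0, y=1, z=0, w=1: formula gives 0, but φ = 1 ✗
Since they disagree at (0,1,0,1), the expression is not a correct formula for φ.

No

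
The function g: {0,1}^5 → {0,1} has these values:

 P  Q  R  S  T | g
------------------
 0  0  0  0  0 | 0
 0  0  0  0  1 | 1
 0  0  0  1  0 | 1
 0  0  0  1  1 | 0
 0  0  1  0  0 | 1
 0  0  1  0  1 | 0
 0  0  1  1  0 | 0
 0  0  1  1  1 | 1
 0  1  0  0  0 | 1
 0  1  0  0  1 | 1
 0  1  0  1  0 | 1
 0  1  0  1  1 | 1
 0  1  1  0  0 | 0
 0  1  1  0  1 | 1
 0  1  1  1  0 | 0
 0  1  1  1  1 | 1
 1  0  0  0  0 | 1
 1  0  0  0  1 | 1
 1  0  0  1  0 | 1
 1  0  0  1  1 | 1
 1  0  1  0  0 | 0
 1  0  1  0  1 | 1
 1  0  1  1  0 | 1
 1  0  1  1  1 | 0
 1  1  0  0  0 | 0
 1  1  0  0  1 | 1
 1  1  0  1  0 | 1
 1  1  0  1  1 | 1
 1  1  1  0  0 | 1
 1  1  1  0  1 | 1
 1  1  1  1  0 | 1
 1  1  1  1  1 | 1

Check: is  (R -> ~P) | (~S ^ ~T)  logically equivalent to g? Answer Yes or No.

No

Check the formula against g row by row:
  P=0, Q=0, R=0, S=0, T=0: formula gives 1, but g = 0 ✗
Row (0,0,0,0,0) is a counterexample, so the formula is not equivalent to g.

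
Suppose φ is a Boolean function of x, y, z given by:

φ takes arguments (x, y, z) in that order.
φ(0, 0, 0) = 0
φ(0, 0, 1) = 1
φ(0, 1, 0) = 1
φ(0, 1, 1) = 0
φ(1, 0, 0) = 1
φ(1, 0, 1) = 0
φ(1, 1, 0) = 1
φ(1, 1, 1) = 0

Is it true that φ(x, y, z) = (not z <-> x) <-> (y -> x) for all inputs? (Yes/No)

Check the formula against φ row by row:
  x=0, y=0, z=0: formula gives 0, φ = 0 ✓
  x=0, y=0, z=1: formula gives 1, φ = 1 ✓
  x=0, y=1, z=0: formula gives 1, φ = 1 ✓
  x=0, y=1, z=1: formula gives 0, φ = 0 ✓
  x=1, y=0, z=0: formula gives 1, φ = 1 ✓
  … (the remaining 3 rows also agree.)
Every row agrees, so the formula is equivalent.

Yes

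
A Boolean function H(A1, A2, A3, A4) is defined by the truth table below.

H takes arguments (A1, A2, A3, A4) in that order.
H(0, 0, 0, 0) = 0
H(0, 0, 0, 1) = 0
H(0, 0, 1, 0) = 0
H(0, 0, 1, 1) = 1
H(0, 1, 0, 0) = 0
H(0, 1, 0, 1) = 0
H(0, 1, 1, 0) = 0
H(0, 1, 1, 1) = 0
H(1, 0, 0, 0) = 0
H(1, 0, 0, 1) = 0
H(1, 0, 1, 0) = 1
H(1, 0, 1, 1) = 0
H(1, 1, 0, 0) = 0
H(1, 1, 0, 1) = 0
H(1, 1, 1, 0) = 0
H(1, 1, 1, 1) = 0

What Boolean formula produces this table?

The 1-rows are (0,0,1,1), (1,0,1,0). Each contributes one minterm — ¬A1·¬A2·A3·A4; A1·¬A2·A3·¬A4 — and their disjunction is a sum-of-products form of H.

H(A1, A2, A3, A4) = (((not A1 and not A2) and A3) and A4) or (((A1 and not A2) and A3) and not A4)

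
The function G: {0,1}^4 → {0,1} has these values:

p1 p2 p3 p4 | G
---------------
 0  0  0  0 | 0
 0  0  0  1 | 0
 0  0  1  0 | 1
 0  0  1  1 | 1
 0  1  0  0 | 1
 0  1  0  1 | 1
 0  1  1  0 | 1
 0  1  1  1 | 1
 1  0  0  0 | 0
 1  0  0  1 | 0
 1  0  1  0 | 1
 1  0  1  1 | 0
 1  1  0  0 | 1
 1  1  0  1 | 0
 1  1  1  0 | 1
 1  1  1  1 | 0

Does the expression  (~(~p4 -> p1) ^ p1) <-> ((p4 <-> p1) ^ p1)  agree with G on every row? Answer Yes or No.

No

Evaluate (~(~p4 -> p1) ^ p1) <-> ((p4 <-> p1) ^ p1) on each row and compare to G:
  p1=0, p2=0, p3=0, p4=0: formula gives 1, but G = 0 ✗
A single disagreement suffices: at (0,0,0,0) they differ, so the formula does not compute G.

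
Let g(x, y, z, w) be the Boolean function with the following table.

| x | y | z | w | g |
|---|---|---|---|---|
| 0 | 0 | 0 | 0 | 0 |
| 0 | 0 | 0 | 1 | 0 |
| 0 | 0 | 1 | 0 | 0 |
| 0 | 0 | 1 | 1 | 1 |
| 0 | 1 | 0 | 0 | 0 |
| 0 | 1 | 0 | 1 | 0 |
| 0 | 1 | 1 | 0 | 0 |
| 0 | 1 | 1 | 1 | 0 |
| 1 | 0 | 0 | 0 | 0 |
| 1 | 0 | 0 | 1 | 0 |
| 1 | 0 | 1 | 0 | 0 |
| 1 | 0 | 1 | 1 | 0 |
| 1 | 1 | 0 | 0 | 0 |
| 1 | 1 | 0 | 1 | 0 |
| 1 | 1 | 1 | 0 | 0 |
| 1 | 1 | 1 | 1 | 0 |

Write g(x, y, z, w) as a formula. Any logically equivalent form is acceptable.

g is 1 on exactly one input, (0,0,1,1), whose minterm is ¬x·¬y·z·w. So g is just that conjunction.

g(x, y, z, w) = ((x' · y') · z) · w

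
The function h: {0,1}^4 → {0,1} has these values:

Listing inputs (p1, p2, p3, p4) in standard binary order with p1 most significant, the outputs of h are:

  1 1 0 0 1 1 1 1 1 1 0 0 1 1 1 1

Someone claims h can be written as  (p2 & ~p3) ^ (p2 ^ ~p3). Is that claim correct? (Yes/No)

Test each input against both h and the formula:
  p1=0, p2=0, p3=0, p4=0: formula gives 1, h = 1 ✓
  p1=0, p2=0, p3=0, p4=1: formula gives 1, h = 1 ✓
  p1=0, p2=0, p3=1, p4=0: formula gives 0, h = 0 ✓
  p1=0, p2=0, p3=1, p4=1: formula gives 0, h = 0 ✓
  … (the remaining 12 rows also agree.)
All 16 rows match — the expression computes h exactly.

Yes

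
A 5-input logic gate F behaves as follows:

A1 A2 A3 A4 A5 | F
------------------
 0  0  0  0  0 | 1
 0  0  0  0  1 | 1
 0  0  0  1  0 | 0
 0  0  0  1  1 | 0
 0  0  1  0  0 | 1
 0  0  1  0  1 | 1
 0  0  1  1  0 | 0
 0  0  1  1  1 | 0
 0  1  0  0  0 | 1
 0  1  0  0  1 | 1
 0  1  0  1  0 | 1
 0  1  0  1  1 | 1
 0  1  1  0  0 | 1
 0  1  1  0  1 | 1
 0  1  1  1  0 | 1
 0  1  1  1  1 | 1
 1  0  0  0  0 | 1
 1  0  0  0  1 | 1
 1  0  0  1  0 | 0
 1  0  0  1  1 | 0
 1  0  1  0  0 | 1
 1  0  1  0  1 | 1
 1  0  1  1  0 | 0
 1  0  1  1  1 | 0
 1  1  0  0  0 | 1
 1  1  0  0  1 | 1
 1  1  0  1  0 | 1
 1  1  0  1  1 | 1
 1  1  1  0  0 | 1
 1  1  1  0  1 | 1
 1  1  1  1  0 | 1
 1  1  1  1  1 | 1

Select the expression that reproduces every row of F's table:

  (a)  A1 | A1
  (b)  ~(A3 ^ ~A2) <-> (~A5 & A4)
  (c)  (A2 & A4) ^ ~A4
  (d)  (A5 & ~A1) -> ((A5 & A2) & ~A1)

(a): at (0,0,0,0,0) it gives 0, but F = 1 — eliminated.
(b): at (0,0,0,1,1) it gives 1, but F = 0 — eliminated.
(d): at (0,0,0,0,1) it gives 0, but F = 1 — eliminated.
That leaves (c). Evaluating it on every row reproduces the table of F exactly.

c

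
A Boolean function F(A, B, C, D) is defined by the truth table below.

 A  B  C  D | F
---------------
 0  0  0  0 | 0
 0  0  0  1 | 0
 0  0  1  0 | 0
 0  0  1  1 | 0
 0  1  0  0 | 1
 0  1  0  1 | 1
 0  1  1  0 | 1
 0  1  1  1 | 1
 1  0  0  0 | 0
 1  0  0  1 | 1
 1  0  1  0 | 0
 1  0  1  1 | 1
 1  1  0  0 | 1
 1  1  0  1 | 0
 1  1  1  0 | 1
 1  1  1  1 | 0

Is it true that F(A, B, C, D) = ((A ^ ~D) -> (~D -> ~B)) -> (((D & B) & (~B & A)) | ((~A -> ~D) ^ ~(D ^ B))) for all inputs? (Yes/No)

Evaluate ((A ^ ~D) -> (~D -> ~B)) -> (((D & B) & (~B & A)) | ((~A -> ~D) ^ ~(D ^ B))) on each row and compare to F:
  A=0, B=0, C=0, D=0: formula gives 0, F = 0 ✓
  A=0, B=0, C=0, D=1: formula gives 0, F = 0 ✓
  A=0, B=0, C=1, D=0: formula gives 0, F = 0 ✓
  A=0, B=0, C=1, D=1: formula gives 0, F = 0 ✓
  … (the remaining 12 rows also agree.)
Every row agrees, so the formula is equivalent.

Yes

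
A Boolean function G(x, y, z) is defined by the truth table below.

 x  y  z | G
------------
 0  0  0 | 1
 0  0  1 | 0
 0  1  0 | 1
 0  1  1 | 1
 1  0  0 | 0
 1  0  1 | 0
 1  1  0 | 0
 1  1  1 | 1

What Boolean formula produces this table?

The 1-rows are (0,0,0), (0,1,0), (0,1,1), (1,1,1). Each contributes one minterm — ¬x·¬y·¬z; ¬x·y·¬z; ¬x·y·z; x·y·z — and their disjunction is a sum-of-products form of G.

G(x, y, z) = ((((x' · y') · z') + ((x' · y) · z')) + ((x' · y) · z)) + ((x · y) · z)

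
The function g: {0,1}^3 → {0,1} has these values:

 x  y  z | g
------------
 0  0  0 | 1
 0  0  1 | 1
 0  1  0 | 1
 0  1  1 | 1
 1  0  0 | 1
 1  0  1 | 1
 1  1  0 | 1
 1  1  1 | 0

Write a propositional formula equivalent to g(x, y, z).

The output is 0 only when every input is 1 — NAND of all inputs.

g(x, y, z) = ~((x & y) & z)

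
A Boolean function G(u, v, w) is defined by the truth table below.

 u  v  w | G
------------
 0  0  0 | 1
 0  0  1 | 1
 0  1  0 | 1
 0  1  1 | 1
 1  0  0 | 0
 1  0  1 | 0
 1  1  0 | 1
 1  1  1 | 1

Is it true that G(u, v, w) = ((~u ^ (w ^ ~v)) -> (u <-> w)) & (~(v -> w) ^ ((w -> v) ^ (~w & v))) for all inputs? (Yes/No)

No

Evaluate ((~u ^ (w ^ ~v)) -> (u <-> w)) & (~(v -> w) ^ ((w -> v) ^ (~w & v))) on each row and compare to G:
  u=0, v=0, w=0: formula gives 1, G = 1 ✓
  u=0, v=0, w=1: formula gives 0, but G = 1 ✗
Since they disagree at (0,0,1), the expression is not a correct formula for G.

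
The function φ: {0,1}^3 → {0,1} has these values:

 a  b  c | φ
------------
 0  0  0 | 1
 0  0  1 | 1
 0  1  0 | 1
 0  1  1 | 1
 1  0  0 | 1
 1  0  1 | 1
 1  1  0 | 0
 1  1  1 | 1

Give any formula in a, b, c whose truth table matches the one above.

Only row (1,1,0) gives 0. So φ is 1 everywhere except there — the complement of the minterm a·b·¬c.

φ(a, b, c) = not ((a and b) and not c)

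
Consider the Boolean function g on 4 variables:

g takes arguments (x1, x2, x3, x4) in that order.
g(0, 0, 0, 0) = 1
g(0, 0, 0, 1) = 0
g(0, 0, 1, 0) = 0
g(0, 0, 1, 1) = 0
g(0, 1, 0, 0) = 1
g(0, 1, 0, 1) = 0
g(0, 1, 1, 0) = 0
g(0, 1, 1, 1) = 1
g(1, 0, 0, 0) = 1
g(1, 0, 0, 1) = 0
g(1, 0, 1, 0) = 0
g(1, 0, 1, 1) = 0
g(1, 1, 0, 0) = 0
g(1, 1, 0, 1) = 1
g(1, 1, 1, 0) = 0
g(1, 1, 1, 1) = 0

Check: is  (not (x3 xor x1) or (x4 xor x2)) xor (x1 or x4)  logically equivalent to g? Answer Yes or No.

No

Check the formula against g row by row:
  x1=0, x2=0, x3=0, x4=0: formula gives 1, g = 1 ✓
  x1=0, x2=0, x3=0, x4=1: formula gives 0, g = 0 ✓
  x1=0, x2=0, x3=1, x4=0: formula gives 0, g = 0 ✓
  x1=0, x2=0, x3=1, x4=1: formula gives 0, g = 0 ✓
  …
  x1=0, x2=1, x3=1, x4=0: formula gives 1, but g = 0 ✗
Row (0,1,1,0) is a counterexample, so the formula is not equivalent to g.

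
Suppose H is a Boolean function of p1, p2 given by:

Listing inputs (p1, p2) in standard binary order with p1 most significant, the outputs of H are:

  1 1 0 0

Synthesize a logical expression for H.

The output is the negation of p1.

H(p1, p2) = ~p1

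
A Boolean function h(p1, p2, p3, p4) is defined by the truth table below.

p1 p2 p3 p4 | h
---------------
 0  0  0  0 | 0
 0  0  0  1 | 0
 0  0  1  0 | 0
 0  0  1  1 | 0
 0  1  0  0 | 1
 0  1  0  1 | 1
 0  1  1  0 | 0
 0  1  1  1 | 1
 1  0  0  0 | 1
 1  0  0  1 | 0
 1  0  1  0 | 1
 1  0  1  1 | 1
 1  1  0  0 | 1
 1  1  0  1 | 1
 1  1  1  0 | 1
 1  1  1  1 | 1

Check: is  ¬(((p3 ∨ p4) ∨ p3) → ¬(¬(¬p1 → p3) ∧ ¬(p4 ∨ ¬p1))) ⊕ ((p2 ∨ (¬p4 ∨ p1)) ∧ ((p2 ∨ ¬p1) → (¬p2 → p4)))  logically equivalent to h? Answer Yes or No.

Test each input against both h and the formula:
  p1=0, p2=0, p3=0, p4=0: formula gives 0, h = 0 ✓
  p1=0, p2=0, p3=0, p4=1: formula gives 0, h = 0 ✓
  p1=0, p2=0, p3=1, p4=0: formula gives 0, h = 0 ✓
  p1=0, p2=0, p3=1, p4=1: formula gives 0, h = 0 ✓
  …
  p1=0, p2=1, p3=1, p4=0: formula gives 1, but h = 0 ✗
Since they disagree at (0,1,1,0), the expression is not a correct formula for h.

No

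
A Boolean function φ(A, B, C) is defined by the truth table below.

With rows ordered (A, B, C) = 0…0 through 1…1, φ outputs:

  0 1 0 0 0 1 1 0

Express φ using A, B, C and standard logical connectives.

The 1-rows are (0,0,1), (1,0,1), (1,1,0). Each contributes one minterm — ¬A·¬B·C; A·¬B·C; A·B·¬C — and their disjunction is a sum-of-products form of φ.

φ(A, B, C) = (((A' · B') · C) + ((A · B') · C)) + ((A · B) · C')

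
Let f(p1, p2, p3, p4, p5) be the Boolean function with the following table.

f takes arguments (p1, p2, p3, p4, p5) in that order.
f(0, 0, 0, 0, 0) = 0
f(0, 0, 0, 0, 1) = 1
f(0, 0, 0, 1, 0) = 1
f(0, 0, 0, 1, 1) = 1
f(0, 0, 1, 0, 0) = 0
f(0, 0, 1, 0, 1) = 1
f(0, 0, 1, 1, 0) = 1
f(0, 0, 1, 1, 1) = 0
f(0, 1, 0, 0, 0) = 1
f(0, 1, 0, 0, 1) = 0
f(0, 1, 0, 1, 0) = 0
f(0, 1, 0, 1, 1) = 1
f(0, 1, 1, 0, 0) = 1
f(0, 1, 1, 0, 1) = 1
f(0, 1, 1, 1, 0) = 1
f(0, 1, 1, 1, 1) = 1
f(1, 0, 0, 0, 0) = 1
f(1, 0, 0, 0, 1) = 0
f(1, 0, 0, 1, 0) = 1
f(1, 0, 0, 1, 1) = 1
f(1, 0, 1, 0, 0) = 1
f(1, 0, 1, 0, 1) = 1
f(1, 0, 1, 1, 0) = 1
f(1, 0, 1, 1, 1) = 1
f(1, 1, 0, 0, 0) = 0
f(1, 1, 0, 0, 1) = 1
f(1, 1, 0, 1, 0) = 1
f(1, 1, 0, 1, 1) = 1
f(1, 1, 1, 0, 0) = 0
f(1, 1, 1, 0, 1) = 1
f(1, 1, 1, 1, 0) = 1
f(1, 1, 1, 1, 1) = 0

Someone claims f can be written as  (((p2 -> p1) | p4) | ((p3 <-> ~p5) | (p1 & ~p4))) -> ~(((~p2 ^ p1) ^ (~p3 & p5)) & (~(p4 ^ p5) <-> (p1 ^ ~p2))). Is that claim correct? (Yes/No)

No

Evaluate (((p2 -> p1) | p4) | ((p3 <-> ~p5) | (p1 & ~p4))) -> ~(((~p2 ^ p1) ^ (~p3 & p5)) & (~(p4 ^ p5) <-> (p1 ^ ~p2))) on each row and compare to f:
  p1=0, p2=0, p3=0, p4=0, p5=0: formula gives 0, f = 0 ✓
  p1=0, p2=0, p3=0, p4=0, p5=1: formula gives 1, f = 1 ✓
  p1=0, p2=0, p3=0, p4=1, p5=0: formula gives 1, f = 1 ✓
  p1=0, p2=0, p3=0, p4=1, p5=1: formula gives 1, f = 1 ✓
  …
  p1=0, p2=1, p3=0, p4=1, p5=0: formula gives 1, but f = 0 ✗
A single disagreement suffices: at (0,1,0,1,0) they differ, so the formula does not compute f.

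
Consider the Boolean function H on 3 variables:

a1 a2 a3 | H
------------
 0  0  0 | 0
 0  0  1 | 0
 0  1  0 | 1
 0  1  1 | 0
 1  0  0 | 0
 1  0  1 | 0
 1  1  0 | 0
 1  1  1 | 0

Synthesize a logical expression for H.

Only row (0,1,0) gives 1. That row's minterm ¬a1·a2·¬a3 is H directly.

H(a1, a2, a3) = (not a1 and a2) and not a3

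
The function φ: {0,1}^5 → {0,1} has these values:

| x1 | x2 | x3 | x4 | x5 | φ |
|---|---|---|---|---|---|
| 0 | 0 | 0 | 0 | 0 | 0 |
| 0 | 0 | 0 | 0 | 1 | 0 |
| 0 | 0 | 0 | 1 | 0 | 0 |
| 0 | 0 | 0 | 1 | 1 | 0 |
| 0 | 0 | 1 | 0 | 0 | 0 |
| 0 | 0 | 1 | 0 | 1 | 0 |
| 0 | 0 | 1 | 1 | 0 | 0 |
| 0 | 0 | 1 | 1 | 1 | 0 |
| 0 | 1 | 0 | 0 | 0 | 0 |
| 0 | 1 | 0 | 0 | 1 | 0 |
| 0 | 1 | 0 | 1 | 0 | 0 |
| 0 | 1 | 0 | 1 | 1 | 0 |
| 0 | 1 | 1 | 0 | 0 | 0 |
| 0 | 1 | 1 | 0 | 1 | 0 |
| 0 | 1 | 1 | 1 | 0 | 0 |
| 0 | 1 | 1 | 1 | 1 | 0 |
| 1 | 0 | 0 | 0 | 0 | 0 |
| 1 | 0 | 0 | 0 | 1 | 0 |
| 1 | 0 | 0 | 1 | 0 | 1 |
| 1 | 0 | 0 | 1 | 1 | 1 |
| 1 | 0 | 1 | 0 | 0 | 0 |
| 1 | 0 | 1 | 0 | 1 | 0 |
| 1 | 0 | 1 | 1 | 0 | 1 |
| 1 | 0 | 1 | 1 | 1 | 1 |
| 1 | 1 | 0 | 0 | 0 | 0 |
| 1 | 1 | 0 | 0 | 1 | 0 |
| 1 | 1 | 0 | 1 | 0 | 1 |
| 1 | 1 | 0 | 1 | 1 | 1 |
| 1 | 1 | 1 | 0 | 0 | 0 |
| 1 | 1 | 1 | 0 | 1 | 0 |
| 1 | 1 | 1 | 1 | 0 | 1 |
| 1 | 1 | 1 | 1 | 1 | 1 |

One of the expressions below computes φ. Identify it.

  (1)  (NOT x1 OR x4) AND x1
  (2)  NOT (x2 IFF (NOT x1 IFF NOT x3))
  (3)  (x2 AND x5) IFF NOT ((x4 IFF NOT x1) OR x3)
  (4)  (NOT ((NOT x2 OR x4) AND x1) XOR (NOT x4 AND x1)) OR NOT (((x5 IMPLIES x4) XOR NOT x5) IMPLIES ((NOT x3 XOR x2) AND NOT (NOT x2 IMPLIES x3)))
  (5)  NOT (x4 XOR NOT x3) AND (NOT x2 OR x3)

1

(2): at (0,0,0,0,0) it gives 1, but φ = 0 — eliminated.
(3): at (0,0,0,1,0) it gives 1, but φ = 0 — eliminated.
(4): at (0,0,0,0,0) it gives 1, but φ = 0 — eliminated.
(5): at (0,0,0,1,0) it gives 1, but φ = 0 — eliminated.
That leaves (1). Evaluating it on every row reproduces the table of φ exactly.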